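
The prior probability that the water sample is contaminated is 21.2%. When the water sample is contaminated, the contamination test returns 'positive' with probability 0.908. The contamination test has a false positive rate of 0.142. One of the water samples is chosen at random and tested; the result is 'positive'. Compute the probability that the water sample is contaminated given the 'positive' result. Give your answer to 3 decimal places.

P(H | E) ≈ 0.632

Let H be the event that the water sample is contaminated. P(H) = 0.212, so P(¬H) = 0.788. With E the 'positive' result, P(E|H) = 0.908 and P(E|¬H) = 0.142.
P(E) = 0.908·0.212 + 0.142·0.788 = 0.19250 + 0.11190 = 0.30439.
By Bayes' theorem, P(H|E) = 0.19250 / 0.30439 = 0.632.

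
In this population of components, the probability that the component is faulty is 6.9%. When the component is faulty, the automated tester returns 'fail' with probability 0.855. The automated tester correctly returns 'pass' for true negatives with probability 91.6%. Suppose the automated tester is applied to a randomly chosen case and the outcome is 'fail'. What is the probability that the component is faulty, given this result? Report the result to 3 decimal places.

Let H be the event that the component is faulty. P(H) = 0.069, so P(¬H) = 0.931. With E the 'fail' result, P(E|H) = 0.855 and P(E|¬H) = 0.084.
P(E) = 0.855·0.069 + 0.084·0.931 = 0.058995 + 0.078204 = 0.13720.
By Bayes' theorem, P(H|E) = 0.058995 / 0.13720 = 0.430.

P(H | E) ≈ 0.430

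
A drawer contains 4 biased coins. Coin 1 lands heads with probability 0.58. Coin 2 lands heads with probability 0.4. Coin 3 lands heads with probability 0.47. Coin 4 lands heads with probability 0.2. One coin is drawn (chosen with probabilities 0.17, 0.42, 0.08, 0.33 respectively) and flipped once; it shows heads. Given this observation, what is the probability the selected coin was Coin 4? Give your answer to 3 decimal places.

P(heads|C1) = 0.58; P(heads|C2) = 0.4; P(heads|C3) = 0.47; P(heads|C4) = 0.2.
Prior × likelihood for each source: 0.17·0.58=0.09860, 0.42·0.4=0.1680, 0.08·0.47=0.03760, 0.33·0.2=0.06600. Summing gives P(heads) = 0.37020.
P(Coin 4 | heads) = 0.06600 / 0.37020 = 0.178.

Posterior probability ≈ 0.178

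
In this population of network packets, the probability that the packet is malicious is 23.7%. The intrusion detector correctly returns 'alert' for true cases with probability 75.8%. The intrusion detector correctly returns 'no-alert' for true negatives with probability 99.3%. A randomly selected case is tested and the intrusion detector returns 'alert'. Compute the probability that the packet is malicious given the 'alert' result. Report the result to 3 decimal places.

P(H | E) ≈ 0.971

Write H for 'the packet is malicious'. Prior odds H:¬H = 0.237/0.763 = 0.31062. For the 'alert' outcome, the likelihood ratio is 0.758/0.007 = 108.29.
Posterior odds = 0.31062 × 108.29 = 33.635, so P(H|E) = 33.635/(1+33.635) = 0.971.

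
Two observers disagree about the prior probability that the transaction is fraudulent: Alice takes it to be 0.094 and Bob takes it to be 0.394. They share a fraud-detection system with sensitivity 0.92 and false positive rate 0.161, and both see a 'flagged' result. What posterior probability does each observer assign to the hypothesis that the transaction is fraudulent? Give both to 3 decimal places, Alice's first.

Alice: 0.372; Bob: 0.788

The likelihood ratio for a 'flagged' result is 0.92/0.161 = 5.7143.
Alice: prior odds 0.094/0.906 = 0.10375; posterior odds 0.59287; posterior probability 0.372.
Bob: prior odds 0.394/0.606 = 0.65017; posterior odds 3.7152; posterior probability 0.788.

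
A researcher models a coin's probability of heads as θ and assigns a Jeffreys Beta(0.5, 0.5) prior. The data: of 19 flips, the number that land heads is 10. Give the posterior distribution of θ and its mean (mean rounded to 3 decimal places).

Posterior: Beta(10.5, 9.5); mean ≈ 0.525

The binomial likelihood is conjugate to the Beta prior: with 10 successes and 9 failures, the posterior is Beta(0.5+10, 0.5+9) = Beta(10.5, 9.5).
Posterior mean = α/(α+β) = 10.5/20 = 0.525.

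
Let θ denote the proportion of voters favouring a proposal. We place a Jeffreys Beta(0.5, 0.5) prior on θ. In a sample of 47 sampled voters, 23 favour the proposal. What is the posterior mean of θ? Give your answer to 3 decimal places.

Observing 23 successes and 24 failures updates Beta(0.5, 0.5) by adding the success and failure counts to the two shape parameters: α = 0.5+23 = 23.5, β = 0.5+24 = 24.5.
E[θ | data] = 23.5/(23.5+24.5) = 0.490.

Posterior mean ≈ 0.490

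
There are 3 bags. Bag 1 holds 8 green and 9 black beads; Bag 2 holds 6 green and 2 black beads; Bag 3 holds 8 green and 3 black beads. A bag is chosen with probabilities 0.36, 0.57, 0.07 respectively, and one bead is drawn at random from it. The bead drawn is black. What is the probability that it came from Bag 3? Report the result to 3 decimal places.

Tabulate prior·likelihood by source: [1] prior 0.36, lik 0.5294, product 0.1906; [2] prior 0.57, lik 0.25, product 0.1425; [3] prior 0.07, lik 0.2727, product 0.01909.
Normalizing constant = 0.35218; the posterior for Bag 3 is its product over the sum, 0.01909/0.35218 = 0.054.

Posterior probability ≈ 0.054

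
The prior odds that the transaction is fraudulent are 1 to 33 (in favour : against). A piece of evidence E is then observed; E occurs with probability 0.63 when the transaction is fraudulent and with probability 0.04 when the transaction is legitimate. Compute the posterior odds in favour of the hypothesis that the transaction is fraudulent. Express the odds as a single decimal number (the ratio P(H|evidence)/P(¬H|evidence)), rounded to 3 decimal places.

Prior odds = 1/33 = 0.030303.
Likelihood ratio for E = 0.63/0.04 = 15.750.
Posterior odds = prior odds × LR = 0.47727.

Posterior odds ≈ 0.477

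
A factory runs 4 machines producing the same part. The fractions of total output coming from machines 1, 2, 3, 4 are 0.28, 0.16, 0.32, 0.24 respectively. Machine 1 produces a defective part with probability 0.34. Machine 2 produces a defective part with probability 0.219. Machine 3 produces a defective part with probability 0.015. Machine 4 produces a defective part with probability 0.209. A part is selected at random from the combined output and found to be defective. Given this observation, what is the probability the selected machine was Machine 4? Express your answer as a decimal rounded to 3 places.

Posterior probability ≈ 0.271

P(defective|M1) = 0.34; P(defective|M2) = 0.219; P(defective|M3) = 0.015; P(defective|M4) = 0.209.
Prior × likelihood for each source: 0.28·0.34=0.09520, 0.16·0.219=0.03504, 0.32·0.015=0.004800, 0.24·0.209=0.05016. Summing gives P(defective) = 0.18520.
P(Machine 4 | defective) = 0.05016 / 0.18520 = 0.271.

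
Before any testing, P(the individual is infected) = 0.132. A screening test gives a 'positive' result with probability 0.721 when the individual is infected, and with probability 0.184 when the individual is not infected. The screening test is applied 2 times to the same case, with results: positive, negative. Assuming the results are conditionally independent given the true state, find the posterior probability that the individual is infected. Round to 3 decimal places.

Let H be the event that the individual is infected; start with P(H) = 0.132. P('positive'|H) = 0.721, P('positive'|¬H) = 0.184.
Update on result 1 ('positive'): P(H) ← 0.721·0.1320 / (0.721·0.1320 + 0.184·0.8680) = 0.095172/0.25488 = 0.3734.
Update on result 2 ('negative'): P(H) ← 0.279·0.3734 / (0.279·0.3734 + 0.816·0.6266) = 0.10418/0.61549 = 0.1693.

Posterior P(H) ≈ 0.169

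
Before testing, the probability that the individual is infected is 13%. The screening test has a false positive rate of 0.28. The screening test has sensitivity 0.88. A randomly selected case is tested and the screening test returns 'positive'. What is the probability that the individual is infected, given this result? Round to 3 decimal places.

P(H | E) ≈ 0.320

Let H be the event that the individual is infected. P(H) = 0.13, so P(¬H) = 0.87. With E the 'positive' result, P(E|H) = 0.88 and P(E|¬H) = 0.28.
P(E) = 0.88·0.13 + 0.28·0.87 = 0.11440 + 0.24360 = 0.35800.
By Bayes' theorem, P(H|E) = 0.11440 / 0.35800 = 0.320.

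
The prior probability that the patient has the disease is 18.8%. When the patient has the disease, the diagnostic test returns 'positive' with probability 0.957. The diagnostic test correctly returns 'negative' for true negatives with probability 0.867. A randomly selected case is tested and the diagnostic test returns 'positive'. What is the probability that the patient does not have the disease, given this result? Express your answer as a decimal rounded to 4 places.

Let H be the event that the patient has the disease. P(H) = 0.188, so P(¬H) = 0.812. With E the 'positive' result, P(E|H) = 0.957 and P(E|¬H) = 0.133.
P(E) = 0.957·0.188 + 0.133·0.812 = 0.17992 + 0.10800 = 0.28791.
By Bayes' theorem, P(H|E) = 0.17992 / 0.28791 = 0.6249. Hence P(¬H|E) = 1 − 0.6249 = 0.3751.

P(¬H | E) ≈ 0.3751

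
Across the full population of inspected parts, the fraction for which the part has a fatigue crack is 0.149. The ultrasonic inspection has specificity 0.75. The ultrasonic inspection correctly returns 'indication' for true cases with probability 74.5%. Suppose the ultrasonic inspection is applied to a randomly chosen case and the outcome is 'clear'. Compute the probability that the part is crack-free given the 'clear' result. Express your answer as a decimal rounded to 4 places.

P(¬H | E) ≈ 0.9438

Write H for 'the part has a fatigue crack'. Prior odds H:¬H = 0.149/0.851 = 0.17509. For the 'clear' outcome, the likelihood ratio is 0.255/0.75 = 0.34000.
Posterior odds = 0.17509 × 0.34000 = 0.059530, so P(H|E) = 0.059530/(1+0.059530) = 0.0562. Then P(¬H|E) = 1 − 0.0562 = 0.9438.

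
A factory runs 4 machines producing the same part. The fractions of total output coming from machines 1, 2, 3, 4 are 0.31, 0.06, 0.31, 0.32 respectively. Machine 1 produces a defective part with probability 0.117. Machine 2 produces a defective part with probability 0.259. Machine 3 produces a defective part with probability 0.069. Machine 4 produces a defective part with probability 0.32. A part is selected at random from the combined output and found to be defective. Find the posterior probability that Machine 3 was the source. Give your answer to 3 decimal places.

Posterior probability ≈ 0.122

Tabulate prior·likelihood by source: [1] prior 0.31, lik 0.117, product 0.03627; [2] prior 0.06, lik 0.259, product 0.01554; [3] prior 0.31, lik 0.069, product 0.02139; [4] prior 0.32, lik 0.32, product 0.1024.
Normalizing constant = 0.17560; the posterior for Machine 3 is its product over the sum, 0.02139/0.17560 = 0.122.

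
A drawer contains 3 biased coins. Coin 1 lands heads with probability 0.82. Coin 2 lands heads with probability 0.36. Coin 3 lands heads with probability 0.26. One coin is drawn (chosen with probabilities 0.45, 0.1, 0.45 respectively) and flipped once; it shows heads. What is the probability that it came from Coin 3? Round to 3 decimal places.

P(heads|C1) = 0.82; P(heads|C2) = 0.36; P(heads|C3) = 0.26.
Prior × likelihood for each source: 0.45·0.82=0.3690, 0.1·0.36=0.03600, 0.45·0.26=0.1170. Summing gives P(heads) = 0.52200.
P(Coin 3 | heads) = 0.1170 / 0.52200 = 0.224.

Posterior probability ≈ 0.224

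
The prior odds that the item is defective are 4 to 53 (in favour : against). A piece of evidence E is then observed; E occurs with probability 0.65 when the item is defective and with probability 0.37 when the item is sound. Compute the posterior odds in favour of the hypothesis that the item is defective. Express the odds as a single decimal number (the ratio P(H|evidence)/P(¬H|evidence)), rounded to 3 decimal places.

Prior odds = 4/53 = 0.075472.
Likelihood ratio for E = 0.65/0.37 = 1.7568.
Posterior odds = prior odds × LR = 0.13259.

Posterior odds ≈ 0.133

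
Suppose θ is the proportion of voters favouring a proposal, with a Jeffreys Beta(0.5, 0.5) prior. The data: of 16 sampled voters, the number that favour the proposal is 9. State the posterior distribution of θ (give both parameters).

Posterior: Beta(9.5, 7.5)

Observing 9 successes and 7 failures updates Beta(0.5, 0.5) by adding the success and failure counts to the two shape parameters: α = 0.5+9 = 9.5, β = 0.5+7 = 7.5.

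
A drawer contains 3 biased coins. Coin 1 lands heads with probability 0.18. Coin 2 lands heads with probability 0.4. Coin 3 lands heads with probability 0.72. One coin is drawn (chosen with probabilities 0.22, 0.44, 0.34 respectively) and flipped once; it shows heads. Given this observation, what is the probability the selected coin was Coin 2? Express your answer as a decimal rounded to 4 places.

Posterior probability ≈ 0.3823

Tabulate prior·likelihood by source: [1] prior 0.22, lik 0.18, product 0.03960; [2] prior 0.44, lik 0.4, product 0.1760; [3] prior 0.34, lik 0.72, product 0.2448.
Normalizing constant = 0.46040; the posterior for Coin 2 is its product over the sum, 0.1760/0.46040 = 0.3823.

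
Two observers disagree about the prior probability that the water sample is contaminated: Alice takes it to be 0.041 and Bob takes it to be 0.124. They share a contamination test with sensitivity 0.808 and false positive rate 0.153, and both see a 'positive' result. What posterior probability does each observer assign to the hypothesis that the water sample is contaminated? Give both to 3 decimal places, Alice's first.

Alice: 0.184; Bob: 0.428

P('+'|H) = 0.808, P('+'|¬H) = 0.153.
Alice: numerator 0.808·0.041 = 0.033128; evidence = 0.033128+0.153·0.959 = 0.17985; posterior = 0.184.
Bob: numerator 0.808·0.124 = 0.10019; evidence = 0.10019+0.153·0.876 = 0.23422; posterior = 0.428.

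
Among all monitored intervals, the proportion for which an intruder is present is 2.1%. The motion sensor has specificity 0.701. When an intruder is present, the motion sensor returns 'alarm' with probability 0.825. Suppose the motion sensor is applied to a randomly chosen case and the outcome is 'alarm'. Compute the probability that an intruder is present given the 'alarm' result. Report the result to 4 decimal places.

Let H be the event that an intruder is present. P(H) = 0.021, so P(¬H) = 0.979. With E the 'alarm' result, P(E|H) = 0.825 and P(E|¬H) = 0.299.
P(E) = 0.825·0.021 + 0.299·0.979 = 0.017325 + 0.29272 = 0.31005.
By Bayes' theorem, P(H|E) = 0.017325 / 0.31005 = 0.0559.

P(H | E) ≈ 0.0559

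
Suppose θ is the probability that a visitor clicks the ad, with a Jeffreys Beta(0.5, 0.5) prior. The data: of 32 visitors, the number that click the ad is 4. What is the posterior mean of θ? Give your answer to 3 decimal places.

The binomial likelihood is conjugate to the Beta prior: with 4 successes and 28 failures, the posterior is Beta(0.5+4, 0.5+28) = Beta(4.5, 28.5).
E[θ | data] = 4.5/(4.5+28.5) = 0.136.

Posterior mean ≈ 0.136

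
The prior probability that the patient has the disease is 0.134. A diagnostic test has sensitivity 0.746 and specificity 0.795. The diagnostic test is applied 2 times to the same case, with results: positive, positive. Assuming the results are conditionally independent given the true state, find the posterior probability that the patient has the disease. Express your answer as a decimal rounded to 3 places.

With H the event that the patient has the disease, the joint likelihood of the observed sequence is P(data|H) = 0.746·0.746 = 0.55652 and P(data|¬H) = 0.205·0.205 = 0.042025.
Bayes: P(H|data) = 0.134·0.55652 / (0.134·0.55652 + 0.866·0.042025) = 0.074573/0.11097 = 0.6720.

Posterior P(H) ≈ 0.672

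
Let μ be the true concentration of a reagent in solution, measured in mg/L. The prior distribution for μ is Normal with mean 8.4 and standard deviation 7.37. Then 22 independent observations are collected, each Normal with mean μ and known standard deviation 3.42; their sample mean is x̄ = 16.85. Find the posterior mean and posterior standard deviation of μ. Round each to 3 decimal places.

Prior precision 1/τ₀² = 1/7.37² = 0.0184105; data precision n/σ² = 22/3.42² = 1.88092.
Posterior precision = 0.0184105 + 1.88092 = 1.89933, giving posterior SD = 1/√1.89933 = 0.726.
Posterior mean = (0.0184105·8.4 + 1.88092·16.85) / 1.89933 = 16.768.

Posterior mean ≈ 16.768; posterior SD ≈ 0.726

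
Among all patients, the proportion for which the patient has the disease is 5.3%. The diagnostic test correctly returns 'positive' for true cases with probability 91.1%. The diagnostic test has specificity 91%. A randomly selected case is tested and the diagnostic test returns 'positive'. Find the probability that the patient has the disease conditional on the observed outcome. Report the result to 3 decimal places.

Write H for 'the patient has the disease'. Prior odds H:¬H = 0.053/0.947 = 0.055966. For the 'positive' outcome, the likelihood ratio is 0.911/0.09 = 10.122.
Posterior odds = 0.055966 × 10.122 = 0.56650, so P(H|E) = 0.56650/(1+0.56650) = 0.362.

P(H | E) ≈ 0.362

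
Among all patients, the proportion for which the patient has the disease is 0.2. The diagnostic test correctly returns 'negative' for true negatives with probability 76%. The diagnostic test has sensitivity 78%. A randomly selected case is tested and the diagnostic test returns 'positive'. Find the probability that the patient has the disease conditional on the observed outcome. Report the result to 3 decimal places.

P(H | E) ≈ 0.448

Write H for 'the patient has the disease'. Prior odds H:¬H = 0.2/0.8 = 0.25000. For the 'positive' outcome, the likelihood ratio is 0.78/0.24 = 3.2500.
Posterior odds = 0.25000 × 3.2500 = 0.81250, so P(H|E) = 0.81250/(1+0.81250) = 0.448.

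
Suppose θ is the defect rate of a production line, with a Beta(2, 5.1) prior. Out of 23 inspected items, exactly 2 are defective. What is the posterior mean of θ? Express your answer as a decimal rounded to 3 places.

Posterior mean ≈ 0.133

Observing 2 successes and 21 failures updates Beta(2, 5.1) by adding the success and failure counts to the two shape parameters: α = 2+2 = 4, β = 5.1+21 = 26.1.
Posterior mean = α/(α+β) = 4/30.1 = 0.133.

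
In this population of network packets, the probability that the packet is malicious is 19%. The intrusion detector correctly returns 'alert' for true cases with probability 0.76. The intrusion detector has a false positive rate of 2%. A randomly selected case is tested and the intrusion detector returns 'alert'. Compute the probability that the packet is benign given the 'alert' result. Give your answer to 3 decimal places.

P(¬H | E) ≈ 0.101

Let H be the event that the packet is malicious. P(H) = 0.19, so P(¬H) = 0.81. With E the 'alert' result, P(E|H) = 0.76 and P(E|¬H) = 0.02.
P(E) = 0.76·0.19 + 0.02·0.81 = 0.14440 + 0.016200 = 0.16060.
By Bayes' theorem, P(H|E) = 0.14440 / 0.16060 = 0.899. Hence P(¬H|E) = 1 − 0.899 = 0.101.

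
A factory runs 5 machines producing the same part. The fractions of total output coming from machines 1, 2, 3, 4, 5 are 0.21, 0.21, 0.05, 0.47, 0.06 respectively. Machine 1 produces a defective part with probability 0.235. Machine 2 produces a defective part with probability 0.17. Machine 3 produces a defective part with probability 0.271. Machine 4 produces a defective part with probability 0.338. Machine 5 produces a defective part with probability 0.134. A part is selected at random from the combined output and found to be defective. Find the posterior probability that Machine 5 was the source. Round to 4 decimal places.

Posterior probability ≈ 0.0303

Tabulate prior·likelihood by source: [1] prior 0.21, lik 0.235, product 0.04935; [2] prior 0.21, lik 0.17, product 0.03570; [3] prior 0.05, lik 0.271, product 0.01355; [4] prior 0.47, lik 0.338, product 0.1589; [5] prior 0.06, lik 0.134, product 0.008040.
Normalizing constant = 0.26550; the posterior for Machine 5 is its product over the sum, 0.008040/0.26550 = 0.0303.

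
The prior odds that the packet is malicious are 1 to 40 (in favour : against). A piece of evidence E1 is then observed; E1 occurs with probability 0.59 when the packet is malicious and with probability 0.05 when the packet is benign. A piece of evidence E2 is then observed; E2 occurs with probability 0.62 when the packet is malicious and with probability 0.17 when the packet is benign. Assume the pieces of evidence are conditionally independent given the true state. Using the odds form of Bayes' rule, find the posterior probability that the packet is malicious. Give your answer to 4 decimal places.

Prior odds = 1/40 = 0.025000.
Likelihood ratio for E1 = 0.59/0.05 = 11.800.
Likelihood ratio for E2 = 0.62/0.17 = 3.6471.
Posterior odds = prior odds × LR₁ × LR₂ = 1.0759.
Posterior probability = odds/(1+odds) = 1.0759/2.0759 = 0.5183.

Posterior probability ≈ 0.5183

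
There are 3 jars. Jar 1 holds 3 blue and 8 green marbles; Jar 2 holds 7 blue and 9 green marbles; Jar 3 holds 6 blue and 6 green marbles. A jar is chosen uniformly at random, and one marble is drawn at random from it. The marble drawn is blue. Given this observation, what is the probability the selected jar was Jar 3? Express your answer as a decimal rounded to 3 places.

Posterior probability ≈ 0.413

P(blue|Jar 1) = 0.2727; P(blue|Jar 2) = 0.4375; P(blue|Jar 3) = 0.5.
Prior × likelihood for each source: 0.333333·0.2727=0.09091, 0.333333·0.4375=0.1458, 0.333333·0.5=0.1667. Summing gives P(blue) = 0.40341.
P(Jar 3 | blue) = 0.1667 / 0.40341 = 0.413.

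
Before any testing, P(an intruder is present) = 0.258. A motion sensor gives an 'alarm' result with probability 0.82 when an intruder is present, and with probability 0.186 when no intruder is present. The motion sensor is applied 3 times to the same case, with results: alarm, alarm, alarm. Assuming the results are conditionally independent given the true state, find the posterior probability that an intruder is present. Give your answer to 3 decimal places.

Posterior P(H) ≈ 0.968

With H the event that an intruder is present, the joint likelihood of the observed sequence is P(data|H) = 0.82·0.82·0.82 = 0.55137 and P(data|¬H) = 0.186·0.186·0.186 = 0.0064349.
Bayes: P(H|data) = 0.258·0.55137 / (0.258·0.55137 + 0.742·0.0064349) = 0.14225/0.14703 = 0.9675.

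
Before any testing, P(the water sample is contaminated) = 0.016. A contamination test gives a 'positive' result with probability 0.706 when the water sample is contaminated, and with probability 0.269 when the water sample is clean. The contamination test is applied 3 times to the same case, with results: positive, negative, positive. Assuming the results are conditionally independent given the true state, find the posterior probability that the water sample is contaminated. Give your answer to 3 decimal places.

With H the event that the water sample is contaminated, the joint likelihood of the observed sequence is P(data|H) = 0.706·0.294·0.706 = 0.14654 and P(data|¬H) = 0.269·0.731·0.269 = 0.052896.
Bayes: P(H|data) = 0.016·0.14654 / (0.016·0.14654 + 0.984·0.052896) = 0.0023446/0.054394 = 0.0431.

Posterior P(H) ≈ 0.043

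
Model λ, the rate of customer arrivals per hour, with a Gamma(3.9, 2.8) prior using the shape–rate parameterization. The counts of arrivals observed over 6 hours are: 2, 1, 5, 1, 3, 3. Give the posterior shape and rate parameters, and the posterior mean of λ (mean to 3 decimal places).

Posterior: Gamma(shape=18.9, rate=8.8); mean ≈ 2.148

The Poisson likelihood adds the total count to the shape and the number of exposure periods to the rate. Here ∑xᵢ = 15 and n = 6, so shape 3.9→18.9 and rate 2.8→8.8.
Posterior mean = shape/rate = 18.9/8.8 = 2.148.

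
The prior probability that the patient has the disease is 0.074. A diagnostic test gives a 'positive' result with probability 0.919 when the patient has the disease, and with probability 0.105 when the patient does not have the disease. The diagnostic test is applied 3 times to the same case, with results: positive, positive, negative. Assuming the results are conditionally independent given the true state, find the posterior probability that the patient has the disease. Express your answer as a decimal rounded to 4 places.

Posterior P(H) ≈ 0.3565

Let H be the event that the patient has the disease; start with P(H) = 0.074. P('positive'|H) = 0.919, P('positive'|¬H) = 0.105.
Update on result 1 ('positive'): P(H) ← 0.919·0.0740 / (0.919·0.0740 + 0.105·0.9260) = 0.068006/0.16524 = 0.4116.
Update on result 2 ('positive'): P(H) ← 0.919·0.4116 / (0.919·0.4116 + 0.105·0.5884) = 0.37823/0.44002 = 0.8596.
Update on result 3 ('negative'): P(H) ← 0.081·0.8596 / (0.081·0.8596 + 0.895·0.1404) = 0.069626/0.19530 = 0.3565.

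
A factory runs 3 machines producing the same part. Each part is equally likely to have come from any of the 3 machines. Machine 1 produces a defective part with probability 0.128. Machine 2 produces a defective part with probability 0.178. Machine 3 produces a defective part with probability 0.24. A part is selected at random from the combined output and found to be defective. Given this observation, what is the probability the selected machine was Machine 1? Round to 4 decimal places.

P(defective|M1) = 0.128; P(defective|M2) = 0.178; P(defective|M3) = 0.24.
Prior × likelihood for each source: 0.333333·0.128=0.04267, 0.333333·0.178=0.05933, 0.333333·0.24=0.08000. Summing gives P(defective) = 0.18200.
P(Machine 1 | defective) = 0.04267 / 0.18200 = 0.2344.

Posterior probability ≈ 0.2344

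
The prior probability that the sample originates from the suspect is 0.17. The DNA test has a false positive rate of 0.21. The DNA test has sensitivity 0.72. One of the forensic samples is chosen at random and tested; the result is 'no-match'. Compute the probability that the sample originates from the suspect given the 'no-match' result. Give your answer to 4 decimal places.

Write H for 'the sample originates from the suspect'. Prior odds H:¬H = 0.17/0.83 = 0.20482. For the 'no-match' outcome, the likelihood ratio is 0.28/0.79 = 0.35443.
Posterior odds = 0.20482 × 0.35443 = 0.072594, so P(H|E) = 0.072594/(1+0.072594) = 0.0677.

P(H | E) ≈ 0.0677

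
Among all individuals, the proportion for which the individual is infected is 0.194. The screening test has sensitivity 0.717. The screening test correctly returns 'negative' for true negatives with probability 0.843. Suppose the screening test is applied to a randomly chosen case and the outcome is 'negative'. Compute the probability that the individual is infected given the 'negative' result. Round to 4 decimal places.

Write H for 'the individual is infected'. Prior odds H:¬H = 0.194/0.806 = 0.24069. For the 'negative' outcome, the likelihood ratio is 0.283/0.843 = 0.33571.
Posterior odds = 0.24069 × 0.33571 = 0.080803, so P(H|E) = 0.080803/(1+0.080803) = 0.0748.

P(H | E) ≈ 0.0748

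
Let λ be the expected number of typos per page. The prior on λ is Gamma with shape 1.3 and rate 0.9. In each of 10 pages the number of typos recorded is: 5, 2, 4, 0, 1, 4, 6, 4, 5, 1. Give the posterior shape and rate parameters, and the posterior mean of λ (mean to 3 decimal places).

Posterior: Gamma(shape=33.3, rate=10.9); mean ≈ 3.055

The Poisson likelihood adds the total count to the shape and the number of exposure periods to the rate. Here ∑xᵢ = 32 and n = 10, so shape 1.3→33.3 and rate 0.9→10.9.
Posterior mean = shape/rate = 33.3/10.9 = 3.055.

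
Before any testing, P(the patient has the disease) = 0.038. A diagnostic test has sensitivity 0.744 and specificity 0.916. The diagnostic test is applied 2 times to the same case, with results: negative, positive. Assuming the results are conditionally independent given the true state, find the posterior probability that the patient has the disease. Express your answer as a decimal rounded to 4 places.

With H the event that the patient has the disease, the joint likelihood of the observed sequence is P(data|H) = 0.256·0.744 = 0.19046 and P(data|¬H) = 0.916·0.084 = 0.076944.
Bayes: P(H|data) = 0.038·0.19046 / (0.038·0.19046 + 0.962·0.076944) = 0.0072376/0.081258 = 0.0891.

Posterior P(H) ≈ 0.0891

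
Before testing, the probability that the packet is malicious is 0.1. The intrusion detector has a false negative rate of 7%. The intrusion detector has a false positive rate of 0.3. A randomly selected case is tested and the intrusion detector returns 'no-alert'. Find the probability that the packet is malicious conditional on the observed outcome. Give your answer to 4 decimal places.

P(H | E) ≈ 0.0110

Let H be the event that the packet is malicious. P(H) = 0.1, so P(¬H) = 0.9. With E the 'no-alert' result, P(E|H) = 0.07 and P(E|¬H) = 0.7.
P(E) = 0.07·0.1 + 0.7·0.9 = 0.0070000 + 0.63000 = 0.63700.
By Bayes' theorem, P(H|E) = 0.0070000 / 0.63700 = 0.0110.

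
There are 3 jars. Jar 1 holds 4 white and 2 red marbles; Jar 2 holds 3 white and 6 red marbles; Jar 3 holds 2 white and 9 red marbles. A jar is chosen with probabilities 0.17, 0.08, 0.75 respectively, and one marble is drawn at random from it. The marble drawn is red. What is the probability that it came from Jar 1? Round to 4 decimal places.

Posterior probability ≈ 0.0783

Tabulate prior·likelihood by source: [1] prior 0.17, lik 0.3333, product 0.05667; [2] prior 0.08, lik 0.6667, product 0.05333; [3] prior 0.75, lik 0.8182, product 0.6136.
Normalizing constant = 0.72364; the posterior for Jar 1 is its product over the sum, 0.05667/0.72364 = 0.0783.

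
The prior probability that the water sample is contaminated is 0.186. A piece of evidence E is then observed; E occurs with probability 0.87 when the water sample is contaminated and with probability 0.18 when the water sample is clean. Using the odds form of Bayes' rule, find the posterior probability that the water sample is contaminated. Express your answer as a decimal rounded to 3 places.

Posterior probability ≈ 0.525

Prior odds = 0.186/(1−0.186) = 0.22850. In log-odds, ln(0.22850) = -1.4762.
Add log likelihood ratio: ln(4.8333) = 1.5755.
Posterior log-odds = 0.099323, so posterior odds = exp(0.099323) = 1.1044. Converting, P(H|E) = 1.1044/2.1044 = 0.525.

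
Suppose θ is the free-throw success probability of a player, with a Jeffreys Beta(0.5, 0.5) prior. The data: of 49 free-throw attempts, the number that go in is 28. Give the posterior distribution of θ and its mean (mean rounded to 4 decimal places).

Posterior: Beta(28.5, 21.5); mean ≈ 0.5700

Observing 28 successes and 21 failures updates Beta(0.5, 0.5) by adding the success and failure counts to the two shape parameters: α = 0.5+28 = 28.5, β = 0.5+21 = 21.5.
Posterior mean = α/(α+β) = 28.5/50 = 0.5700.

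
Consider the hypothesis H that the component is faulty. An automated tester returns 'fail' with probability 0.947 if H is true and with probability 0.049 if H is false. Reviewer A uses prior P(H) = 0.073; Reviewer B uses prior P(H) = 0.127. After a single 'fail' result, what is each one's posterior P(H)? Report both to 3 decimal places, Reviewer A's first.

Reviewer A: 0.603; Reviewer B: 0.738

P('+'|H) = 0.947, P('+'|¬H) = 0.049.
Reviewer A: numerator 0.947·0.073 = 0.069131; evidence = 0.069131+0.049·0.927 = 0.11455; posterior = 0.603.
Reviewer B: numerator 0.947·0.127 = 0.12027; evidence = 0.12027+0.049·0.873 = 0.16305; posterior = 0.738.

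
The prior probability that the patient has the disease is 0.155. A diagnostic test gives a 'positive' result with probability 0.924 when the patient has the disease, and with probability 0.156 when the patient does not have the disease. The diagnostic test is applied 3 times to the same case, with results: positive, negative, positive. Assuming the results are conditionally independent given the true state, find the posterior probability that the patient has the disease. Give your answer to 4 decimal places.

Posterior P(H) ≈ 0.3669

With H the event that the patient has the disease, the joint likelihood of the observed sequence is P(data|H) = 0.924·0.076·0.924 = 0.064887 and P(data|¬H) = 0.156·0.844·0.156 = 0.020540.
Bayes: P(H|data) = 0.155·0.064887 / (0.155·0.064887 + 0.845·0.020540) = 0.010057/0.027413 = 0.3669.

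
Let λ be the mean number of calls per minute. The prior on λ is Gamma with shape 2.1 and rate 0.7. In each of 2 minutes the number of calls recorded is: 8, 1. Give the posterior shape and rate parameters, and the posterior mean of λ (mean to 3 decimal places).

Posterior: Gamma(shape=11.1, rate=2.7); mean ≈ 4.111

Total count ∑xᵢ = 9 over n = 2 minutes.
Gamma is conjugate to the Poisson likelihood: posterior is Gamma(shape = 2.1+9 = 11.1, rate = 0.7+2 = 2.7).
Posterior mean = shape/rate = 11.1/2.7 = 4.111.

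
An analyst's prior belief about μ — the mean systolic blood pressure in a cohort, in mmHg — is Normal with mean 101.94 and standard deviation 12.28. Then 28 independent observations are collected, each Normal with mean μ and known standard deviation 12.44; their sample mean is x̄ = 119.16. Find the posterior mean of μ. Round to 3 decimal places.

Posterior mean ≈ 118.551

With known σ, the Normal prior is conjugate. Weight on the data is w = (n/σ²)/(n/σ² + 1/τ₀²) = 0.180933/(0.180933+0.00663137) = 0.96464.
Posterior mean = w·x̄ + (1−w)·μ₀ = 0.96464·119.16 + 0.035355·101.94 = 118.551.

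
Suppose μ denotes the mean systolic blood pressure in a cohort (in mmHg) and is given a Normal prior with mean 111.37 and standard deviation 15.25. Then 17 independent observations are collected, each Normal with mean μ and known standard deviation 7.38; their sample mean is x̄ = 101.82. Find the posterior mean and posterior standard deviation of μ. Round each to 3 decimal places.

With known σ, the Normal prior is conjugate. Weight on the data is w = (n/σ²)/(n/σ² + 1/τ₀²) = 0.312130/(0.312130+0.00429992) = 0.98641.
Posterior mean = w·x̄ + (1−w)·μ₀ = 0.98641·101.82 + 0.013589·111.37 = 101.950. Posterior variance = 1/(0.312130+0.00429992) = 3.16025, so SD = 1.778.

Posterior mean ≈ 101.950; posterior SD ≈ 1.778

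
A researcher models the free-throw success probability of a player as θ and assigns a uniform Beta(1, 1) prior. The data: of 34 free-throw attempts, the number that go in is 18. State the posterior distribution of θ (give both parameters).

Posterior: Beta(19, 17)

The binomial likelihood is conjugate to the Beta prior: with 18 successes and 16 failures, the posterior is Beta(1+18, 1+16) = Beta(19, 17).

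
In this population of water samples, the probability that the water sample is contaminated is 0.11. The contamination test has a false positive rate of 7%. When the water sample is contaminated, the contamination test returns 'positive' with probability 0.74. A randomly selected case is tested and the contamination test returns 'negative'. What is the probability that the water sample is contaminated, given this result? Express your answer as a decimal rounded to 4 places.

P(H | E) ≈ 0.0334

Let H be the event that the water sample is contaminated. P(H) = 0.11, so P(¬H) = 0.89. With E the 'negative' result, P(E|H) = 0.26 and P(E|¬H) = 0.93.
P(E) = 0.26·0.11 + 0.93·0.89 = 0.028600 + 0.82770 = 0.85630.
By Bayes' theorem, P(H|E) = 0.028600 / 0.85630 = 0.0334.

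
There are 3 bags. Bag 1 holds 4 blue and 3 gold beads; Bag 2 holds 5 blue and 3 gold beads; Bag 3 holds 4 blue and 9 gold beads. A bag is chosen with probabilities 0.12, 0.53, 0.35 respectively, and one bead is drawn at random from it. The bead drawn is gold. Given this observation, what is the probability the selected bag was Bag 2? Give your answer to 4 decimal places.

Posterior probability ≈ 0.4036

P(gold|Bag 1) = 0.4286; P(gold|Bag 2) = 0.375; P(gold|Bag 3) = 0.6923.
Prior × likelihood for each source: 0.12·0.4286=0.05143, 0.53·0.375=0.1988, 0.35·0.6923=0.2423. Summing gives P(gold) = 0.49249.
P(Bag 2 | gold) = 0.1988 / 0.49249 = 0.4036.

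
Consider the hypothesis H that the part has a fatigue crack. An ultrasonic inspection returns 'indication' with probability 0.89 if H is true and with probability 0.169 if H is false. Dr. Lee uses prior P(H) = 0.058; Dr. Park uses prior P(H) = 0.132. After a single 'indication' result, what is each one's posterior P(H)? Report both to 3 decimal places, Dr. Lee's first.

Dr. Lee: 0.245; Dr. Park: 0.445

The likelihood ratio for an 'indication' result is 0.89/0.169 = 5.2663.
Dr. Lee: prior odds 0.058/0.942 = 0.061571; posterior odds 0.32425; posterior probability 0.245.
Dr. Park: prior odds 0.132/0.868 = 0.15207; posterior odds 0.80086; posterior probability 0.445.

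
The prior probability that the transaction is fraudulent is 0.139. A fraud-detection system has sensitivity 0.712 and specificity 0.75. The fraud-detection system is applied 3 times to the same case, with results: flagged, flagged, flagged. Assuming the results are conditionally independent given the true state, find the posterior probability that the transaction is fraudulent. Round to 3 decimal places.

Let H be the event that the transaction is fraudulent; start with P(H) = 0.139. P('flagged'|H) = 0.712, P('flagged'|¬H) = 0.25.
Update on result 1 ('flagged'): P(H) ← 0.712·0.1390 / (0.712·0.1390 + 0.25·0.8610) = 0.098968/0.31422 = 0.3150.
Update on result 2 ('flagged'): P(H) ← 0.712·0.3150 / (0.712·0.3150 + 0.25·0.6850) = 0.22426/0.39551 = 0.5670.
Update on result 3 ('flagged'): P(H) ← 0.712·0.5670 / (0.712·0.5670 + 0.25·0.4330) = 0.40370/0.51195 = 0.7886.

Posterior P(H) ≈ 0.789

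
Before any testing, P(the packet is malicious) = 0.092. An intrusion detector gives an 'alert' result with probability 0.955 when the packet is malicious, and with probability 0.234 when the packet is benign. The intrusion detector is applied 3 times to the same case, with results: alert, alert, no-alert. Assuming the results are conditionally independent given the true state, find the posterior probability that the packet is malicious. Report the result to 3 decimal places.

Posterior P(H) ≈ 0.090

With H the event that the packet is malicious, the joint likelihood of the observed sequence is P(data|H) = 0.955·0.955·0.045 = 0.041041 and P(data|¬H) = 0.234·0.234·0.766 = 0.041943.
Bayes: P(H|data) = 0.092·0.041041 / (0.092·0.041041 + 0.908·0.041943) = 0.0037758/0.041860 = 0.0902.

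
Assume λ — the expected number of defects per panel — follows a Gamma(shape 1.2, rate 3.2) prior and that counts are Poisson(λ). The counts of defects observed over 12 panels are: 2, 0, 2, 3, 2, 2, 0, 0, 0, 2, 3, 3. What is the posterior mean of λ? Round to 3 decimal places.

The Poisson likelihood adds the total count to the shape and the number of exposure periods to the rate. Here ∑xᵢ = 19 and n = 12, so shape 1.2→20.2 and rate 3.2→15.2.
Posterior mean = shape/rate = 20.2/15.2 = 1.329.

Posterior mean ≈ 1.329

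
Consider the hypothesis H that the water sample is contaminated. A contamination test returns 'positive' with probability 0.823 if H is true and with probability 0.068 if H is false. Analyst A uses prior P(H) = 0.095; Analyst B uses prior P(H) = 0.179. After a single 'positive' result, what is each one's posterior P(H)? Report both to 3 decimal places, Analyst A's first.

P('+'|H) = 0.823, P('+'|¬H) = 0.068.
Analyst A: numerator 0.823·0.095 = 0.078185; evidence = 0.078185+0.068·0.905 = 0.13972; posterior = 0.560.
Analyst B: numerator 0.823·0.179 = 0.14732; evidence = 0.14732+0.068·0.821 = 0.20314; posterior = 0.725.

Analyst A: 0.560; Analyst B: 0.725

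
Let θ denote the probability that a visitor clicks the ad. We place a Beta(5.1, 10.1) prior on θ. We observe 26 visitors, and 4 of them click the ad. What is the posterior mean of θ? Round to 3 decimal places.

The binomial likelihood is conjugate to the Beta prior: with 4 successes and 22 failures, the posterior is Beta(5.1+4, 10.1+22) = Beta(9.1, 32.1).
Posterior mean = α/(α+β) = 9.1/41.2 = 0.221.

Posterior mean ≈ 0.221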